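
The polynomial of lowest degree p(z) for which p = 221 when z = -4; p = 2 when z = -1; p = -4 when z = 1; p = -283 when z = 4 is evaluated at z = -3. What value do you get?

88

Evaluate each Lagrange basis at z = -3:
L_0(-3) = (-2)·(-4)·(-7)/[(-3)·(-5)·(-8)] = 7/15
L_1(-3) = (1)·(-4)·(-7)/[(3)·(-2)·(-5)] = 14/15
L_2(-3) = (1)·(-2)·(-7)/[(5)·(2)·(-3)] = -7/15
L_3(-3) = (1)·(-2)·(-4)/[(8)·(5)·(3)] = 1/15
Sum: 221·(7/15) + 2·(14/15) + (-4)·(-7/15) + (-283)·(1/15) = 88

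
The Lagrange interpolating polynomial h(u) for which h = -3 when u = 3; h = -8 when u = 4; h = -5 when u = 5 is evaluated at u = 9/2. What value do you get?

L_0(9/2) = (1/2)·(-1/2)/[(-1)·(-2)] = -1/8
L_1(9/2) = (3/2)·(-1/2)/[(1)·(-1)] = 3/4
L_2(9/2) = (3/2)·(1/2)/[(2)·(1)] = 3/8
Sum: (-3)·(-1/8) + (-8)·(3/4) + (-5)·(3/8) = -15/2

-15/2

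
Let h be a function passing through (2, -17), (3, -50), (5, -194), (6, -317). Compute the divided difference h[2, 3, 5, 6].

-1

h[2,3] = (-50 - (-17)) / (3 - 2) = -33
h[3,5] = (-194 - (-50)) / (5 - 3) = -72
h[5,6] = (-317 - (-194)) / (6 - 5) = -123
h[2,3,5] = (-72 - (-33)) / (5 - 2) = -13
h[3,5,6] = (-123 - (-72)) / (6 - 3) = -17
h[2,3,5,6] = (-17 - (-13)) / (6 - 2) = -1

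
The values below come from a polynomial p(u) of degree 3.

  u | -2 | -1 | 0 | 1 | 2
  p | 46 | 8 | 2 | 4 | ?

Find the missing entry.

The 4 known values determine p uniquely (degree ≤ 3).
Evaluate each Lagrange basis at u = 2:
L_0(2) = (3)·(2)·(1)/[(-1)·(-2)·(-3)] = -1
L_1(2) = (4)·(2)·(1)/[(1)·(-1)·(-2)] = 4
L_2(2) = (4)·(3)·(1)/[(2)·(1)·(-1)] = -6
L_3(2) = (4)·(3)·(2)/[(3)·(2)·(1)] = 4
Sum: 46·(-1) + 8·(4) + 2·(-6) + 4·(4) = -10

-10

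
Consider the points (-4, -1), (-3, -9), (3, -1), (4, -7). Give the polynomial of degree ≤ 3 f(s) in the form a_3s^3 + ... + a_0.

Build the Lagrange basis polynomials:
L_0(s) = (s + 3)(s - 3)(s - 4) / [-56] = -(1/56)s^3 + (1/14)s^2 + (9/56)s - 9/14
L_1(s) = (s + 4)(s - 3)(s - 4) / [42] = (1/42)s^3 - (1/14)s^2 - (8/21)s + 8/7
L_2(s) = (s + 4)(s + 3)(s - 4) / [-42] = -(1/42)s^3 - (1/14)s^2 + (8/21)s + 8/7
L_3(s) = (s + 4)(s + 3)(s - 3) / [56] = (1/56)s^3 + (1/14)s^2 - (9/56)s - 9/14
f(s) = (-1)·L_0 + (-9)·L_1 + (-1)·L_2 + (-7)·L_3
  (-1)·L_0(s) = (1/56)s^3 - (1/14)s^2 - (9/56)s + 9/14
  (-9)·L_1(s) = -(3/14)s^3 + (9/14)s^2 + (24/7)s - 72/7
  (-1)·L_2(s) = (1/42)s^3 + (1/14)s^2 - (8/21)s - 8/7
  (-7)·L_3(s) = -(1/8)s^3 - (1/2)s^2 + (9/8)s + 9/2
Adding term by term: -(25/84)s^3 + (1/7)s^2 + (337/84)s - 44/7

f(s) = -(25/84)s^3 + (1/7)s^2 + (337/84)s - 44/7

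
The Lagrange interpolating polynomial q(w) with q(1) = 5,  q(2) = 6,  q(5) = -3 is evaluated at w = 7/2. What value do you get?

15/4

L_0(7/2) = (3/2)·(-3/2)/[(-1)·(-4)] = -9/16
L_1(7/2) = (5/2)·(-3/2)/[(1)·(-3)] = 5/4
L_2(7/2) = (5/2)·(3/2)/[(4)·(3)] = 5/16
Sum: 5·(-9/16) + 6·(5/4) + (-3)·(5/16) = 15/4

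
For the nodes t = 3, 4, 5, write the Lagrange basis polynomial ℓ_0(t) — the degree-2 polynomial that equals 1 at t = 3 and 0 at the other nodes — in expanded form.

ℓ_0(t) = (t - 4)(t - 5) / [(-1)·(-2)]
       = (t^2 - 9t + 20) / (2)

ℓ_0(t) = (1/2)t^2 - (9/2)t + 10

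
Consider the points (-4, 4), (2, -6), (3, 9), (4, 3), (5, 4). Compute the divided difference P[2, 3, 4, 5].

P[2,3] = (9 - (-6)) / (3 - 2) = 15
P[3,4] = (3 - 9) / (4 - 3) = -6
P[4,5] = (4 - 3) / (5 - 4) = 1
P[2,3,4] = (-6 - 15) / (4 - 2) = -21/2
P[3,4,5] = (1 - (-6)) / (5 - 3) = 7/2
P[2,3,4,5] = (7/2 - (-21/2)) / (5 - 2) = 14/3

14/3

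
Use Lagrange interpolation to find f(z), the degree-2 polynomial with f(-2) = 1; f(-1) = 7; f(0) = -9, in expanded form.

f(z) = -11z^2 - 27z - 9

Build the Lagrange basis polynomials:
L_0(z) = (z + 1)z / [2] = (1/2)z^2 + (1/2)z
L_1(z) = (z + 2)z / [-1] = -z^2 - 2z
L_2(z) = (z + 2)(z + 1) / [2] = (1/2)z^2 + (3/2)z + 1
f(z) = 1·L_0 + 7·L_1 + (-9)·L_2
  1·L_0(z) = (1/2)z^2 + (1/2)z
  7·L_1(z) = -7z^2 - 14z
  (-9)·L_2(z) = -(9/2)z^2 - (27/2)z - 9
Adding term by term: -11z^2 - 27z - 9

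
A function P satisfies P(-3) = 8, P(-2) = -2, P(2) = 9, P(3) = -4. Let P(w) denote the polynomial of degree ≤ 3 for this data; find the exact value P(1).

Using Newton's divided-difference form:
P[-3,-2] = (-2 - 8) / (-2 - (-3)) = -10
P[-2,2] = (9 - (-2)) / (2 - (-2)) = 11/4
P[2,3] = (-4 - 9) / (3 - 2) = -13
P[-3,-2,2] = (11/4 - (-10)) / (2 - (-3)) = 51/20
P[-2,2,3] = (-13 - 11/4) / (3 - (-2)) = -63/20
P[-3,-2,2,3] = (-63/20 - 51/20) / (3 - (-3)) = -19/20
P(1) = 8 + (-10)·(4) + (51/20)·(4)·(3) + (-19/20)·(4)·(3)·(-1) = 10

10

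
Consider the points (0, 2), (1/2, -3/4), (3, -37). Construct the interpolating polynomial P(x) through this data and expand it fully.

P(x) = -3x^2 - 4x + 2

Newton's divided differences:
P[0,1/2] = (-3/4 - 2) / (1/2 - 0) = -11/2
P[1/2,3] = (-37 - (-3/4)) / (3 - 1/2) = -29/2
P[0,1/2,3] = (-29/2 - (-11/2)) / (3 - 0) = -3
P(x) = 2 + (-11/2)·x + (-3)·x(x - 1/2)
Expanding: P(x) = -3x^2 - 4x + 2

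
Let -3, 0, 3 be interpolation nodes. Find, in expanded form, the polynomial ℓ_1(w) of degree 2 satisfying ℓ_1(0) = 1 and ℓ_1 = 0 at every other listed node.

ℓ_1(w) = (w + 3)(w - 3) / [(3)·(-3)]
       = (w^2 - 9) / (-9)

ℓ_1(w) = -(1/9)w^2 + 1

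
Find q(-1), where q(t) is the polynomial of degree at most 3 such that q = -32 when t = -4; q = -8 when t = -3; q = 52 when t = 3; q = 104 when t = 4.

4

Using Newton's divided-difference form:
q[-4,-3] = (-8 - (-32)) / (-3 - (-4)) = 24
q[-3,3] = (52 - (-8)) / (3 - (-3)) = 10
q[3,4] = (104 - 52) / (4 - 3) = 52
q[-4,-3,3] = (10 - 24) / (3 - (-4)) = -2
q[-3,3,4] = (52 - 10) / (4 - (-3)) = 6
q[-4,-3,3,4] = (6 - (-2)) / (4 - (-4)) = 1
q(-1) = -32 + 24·(3) + (-2)·(3)·(2) + 1·(3)·(2)·(-4) = 4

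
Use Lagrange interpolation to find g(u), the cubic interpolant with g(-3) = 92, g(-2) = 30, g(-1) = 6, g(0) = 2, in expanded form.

g(u) = -3u^3 + u^2 + 2

Build the Lagrange basis polynomials:
L_0(u) = (u + 2)(u + 1)u / [-6] = -(1/6)u^3 - (1/2)u^2 - (1/3)u
L_1(u) = (u + 3)(u + 1)u / [2] = (1/2)u^3 + 2u^2 + (3/2)u
L_2(u) = (u + 3)(u + 2)u / [-2] = -(1/2)u^3 - (5/2)u^2 - 3u
L_3(u) = (u + 3)(u + 2)(u + 1) / [6] = (1/6)u^3 + u^2 + (11/6)u + 1
g(u) = 92·L_0 + 30·L_1 + 6·L_2 + 2·L_3
  92·L_0(u) = -(46/3)u^3 - 46u^2 - (92/3)u
  30·L_1(u) = 15u^3 + 60u^2 + 45u
  6·L_2(u) = -3u^3 - 15u^2 - 18u
  2·L_3(u) = (1/3)u^3 + 2u^2 + (11/3)u + 2
Adding term by term: -3u^3 + u^2 + 2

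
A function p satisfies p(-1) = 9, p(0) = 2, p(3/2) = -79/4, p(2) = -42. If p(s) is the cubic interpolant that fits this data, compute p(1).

Evaluate each Lagrange basis at s = 1:
L_0(1) = (1)·(-1/2)·(-1)/[(-1)·(-5/2)·(-3)] = -1/15
L_1(1) = (2)·(-1/2)·(-1)/[(1)·(-3/2)·(-2)] = 1/3
L_2(1) = (2)·(1)·(-1)/[(5/2)·(3/2)·(-1/2)] = 16/15
L_3(1) = (2)·(1)·(-1/2)/[(3)·(2)·(1/2)] = -1/3
Sum: 9·(-1/15) + 2·(1/3) + (-79/4)·(16/15) + (-42)·(-1/3) = -7

-7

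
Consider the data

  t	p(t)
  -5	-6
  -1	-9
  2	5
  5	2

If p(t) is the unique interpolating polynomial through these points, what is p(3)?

2288/315

Evaluate each Lagrange basis at t = 3:
L_0(3) = (4)·(1)·(-2)/[(-4)·(-7)·(-10)] = 1/35
L_1(3) = (8)·(1)·(-2)/[(4)·(-3)·(-6)] = -2/9
L_2(3) = (8)·(4)·(-2)/[(7)·(3)·(-3)] = 64/63
L_3(3) = (8)·(4)·(1)/[(10)·(6)·(3)] = 8/45
Sum: (-6)·(1/35) + (-9)·(-2/9) + 5·(64/63) + 2·(8/45) = 2288/315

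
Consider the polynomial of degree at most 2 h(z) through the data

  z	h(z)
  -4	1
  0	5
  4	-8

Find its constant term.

5

Build the Lagrange basis polynomials:
L_0(z) = z(z - 4) / [32] = (1/32)z^2 - (1/8)z
L_1(z) = (z + 4)(z - 4) / [-16] = -(1/16)z^2 + 1
L_2(z) = (z + 4)z / [32] = (1/32)z^2 + (1/8)z
h(z) = 1·L_0 + 5·L_1 + (-8)·L_2
Only the constant term is needed; take it from each L_i and combine:
1·(0) + 5·(1) + (-8)·(0) = 5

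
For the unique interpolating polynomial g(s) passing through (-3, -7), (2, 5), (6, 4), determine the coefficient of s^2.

The leading coefficient equals the top divided difference g[-3,2,6].
g[-3,2] = (5 - (-7)) / (2 - (-3)) = 12/5
g[2,6] = (4 - 5) / (6 - 2) = -1/4
g[-3,2,6] = (-1/4 - 12/5) / (6 - (-3)) = -53/180

-53/180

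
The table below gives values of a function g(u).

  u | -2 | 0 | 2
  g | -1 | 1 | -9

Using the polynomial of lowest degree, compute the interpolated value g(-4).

L_0(-4) = (-4)·(-6)/[(-2)·(-4)] = 3
L_1(-4) = (-2)·(-6)/[(2)·(-2)] = -3
L_2(-4) = (-2)·(-4)/[(4)·(2)] = 1
Sum: (-1)·(3) + 1·(-3) + (-9)·(1) = -15

-15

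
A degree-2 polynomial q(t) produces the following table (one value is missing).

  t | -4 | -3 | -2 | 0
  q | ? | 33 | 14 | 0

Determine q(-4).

60

The 3 known values determine q uniquely (degree ≤ 2).
Evaluate each Lagrange basis at t = -4:
L_0(-4) = (-2)·(-4)/[(-1)·(-3)] = 8/3
L_1(-4) = (-1)·(-4)/[(1)·(-2)] = -2
L_2(-4) = (-1)·(-2)/[(3)·(2)] = 1/3
Sum: 33·(8/3) + 14·(-2) + 0 = 60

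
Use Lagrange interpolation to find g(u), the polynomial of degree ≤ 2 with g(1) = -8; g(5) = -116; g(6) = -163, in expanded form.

Build the Lagrange basis polynomials:
L_0(u) = (u - 5)(u - 6) / [20] = (1/20)u^2 - (11/20)u + 3/2
L_1(u) = (u - 1)(u - 6) / [-4] = -(1/4)u^2 + (7/4)u - 3/2
L_2(u) = (u - 1)(u - 5) / [5] = (1/5)u^2 - (6/5)u + 1
g(u) = (-8)·L_0 + (-116)·L_1 + (-163)·L_2
  (-8)·L_0(u) = -(2/5)u^2 + (22/5)u - 12
  (-116)·L_1(u) = 29u^2 - 203u + 174
  (-163)·L_2(u) = -(163/5)u^2 + (978/5)u - 163
Adding term by term: -4u^2 - 3u - 1

g(u) = -4u^2 - 3u - 1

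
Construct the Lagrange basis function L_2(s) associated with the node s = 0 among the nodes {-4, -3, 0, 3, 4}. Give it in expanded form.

L_2(s) = (s + 4)(s + 3)(s - 3)(s - 4) / [(4)·(3)·(-3)·(-4)]
       = (s^4 - 25s^2 + 144) / (144)

L_2(s) = (1/144)s^4 - (25/144)s^2 + 1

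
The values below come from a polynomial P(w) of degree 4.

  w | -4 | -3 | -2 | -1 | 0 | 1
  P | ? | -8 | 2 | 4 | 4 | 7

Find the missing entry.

-33

The 5 known values determine P uniquely (degree ≤ 4).
Evaluate each Lagrange basis at w = -4:
L_0(-4) = (-2)·(-3)·(-4)·(-5)/[(-1)·(-2)·(-3)·(-4)] = 5
L_1(-4) = (-1)·(-3)·(-4)·(-5)/[(1)·(-1)·(-2)·(-3)] = -10
L_2(-4) = (-1)·(-2)·(-4)·(-5)/[(2)·(1)·(-1)·(-2)] = 10
L_3(-4) = (-1)·(-2)·(-3)·(-5)/[(3)·(2)·(1)·(-1)] = -5
L_4(-4) = (-1)·(-2)·(-3)·(-4)/[(4)·(3)·(2)·(1)] = 1
Sum: (-8)·(5) + 2·(-10) + 4·(10) + 4·(-5) + 7·(1) = -33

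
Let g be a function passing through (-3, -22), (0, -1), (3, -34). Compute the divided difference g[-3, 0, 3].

-3

g[-3,0] = (-1 - (-22)) / (0 - (-3)) = 7
g[0,3] = (-34 - (-1)) / (3 - 0) = -11
g[-3,0,3] = (-11 - 7) / (3 - (-3)) = -3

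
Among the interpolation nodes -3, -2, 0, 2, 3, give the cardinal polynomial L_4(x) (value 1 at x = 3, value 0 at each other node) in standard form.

L_4(x) = (x + 3)(x + 2)x(x - 2) / [(6)·(5)·(3)·(1)]
       = (x^4 + 3x^3 - 4x^2 - 12x) / (90)

L_4(x) = (1/90)x^4 + (1/30)x^3 - (2/45)x^2 - (2/15)x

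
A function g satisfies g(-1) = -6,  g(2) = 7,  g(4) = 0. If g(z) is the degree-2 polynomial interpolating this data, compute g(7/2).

117/40

Evaluate each Lagrange basis at z = 7/2:
L_0(7/2) = (3/2)·(-1/2)/[(-3)·(-5)] = -1/20
L_1(7/2) = (9/2)·(-1/2)/[(3)·(-2)] = 3/8
L_2(7/2) = (9/2)·(3/2)/[(5)·(2)] = 27/40
Sum: (-6)·(-1/20) + 7·(3/8) + 0 = 117/40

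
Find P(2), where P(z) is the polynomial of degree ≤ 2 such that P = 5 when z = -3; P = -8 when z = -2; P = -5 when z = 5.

-185/7

L_0(2) = (4)·(-3)/[(-1)·(-8)] = -3/2
L_1(2) = (5)·(-3)/[(1)·(-7)] = 15/7
L_2(2) = (5)·(4)/[(8)·(7)] = 5/14
Sum: 5·(-3/2) + (-8)·(15/7) + (-5)·(5/14) = -185/7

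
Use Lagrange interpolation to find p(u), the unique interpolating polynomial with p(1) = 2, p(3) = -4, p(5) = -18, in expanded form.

p(u) = -u^2 + u + 2

L_0(u) = (u - 3)(u - 5) / [8] = (1/8)u^2 - u + 15/8
L_1(u) = (u - 1)(u - 5) / [-4] = -(1/4)u^2 + (3/2)u - 5/4
L_2(u) = (u - 1)(u - 3) / [8] = (1/8)u^2 - (1/2)u + 3/8
p(u) = 2·L_0 + (-4)·L_1 + (-18)·L_2
  2·L_0(u) = (1/4)u^2 - 2u + 15/4
  (-4)·L_1(u) = u^2 - 6u + 5
  (-18)·L_2(u) = -(9/4)u^2 + 9u - 27/4
Adding term by term: -u^2 + u + 2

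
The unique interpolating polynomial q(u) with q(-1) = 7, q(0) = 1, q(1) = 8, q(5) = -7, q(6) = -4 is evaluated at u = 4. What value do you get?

22/7

Evaluate each Lagrange basis at u = 4:
L_0(4) = (4)·(3)·(-1)·(-2)/[(-1)·(-2)·(-6)·(-7)] = 2/7
L_1(4) = (5)·(3)·(-1)·(-2)/[(1)·(-1)·(-5)·(-6)] = -1
L_2(4) = (5)·(4)·(-1)·(-2)/[(2)·(1)·(-4)·(-5)] = 1
L_3(4) = (5)·(4)·(3)·(-2)/[(6)·(5)·(4)·(-1)] = 1
L_4(4) = (5)·(4)·(3)·(-1)/[(7)·(6)·(5)·(1)] = -2/7
Sum: 7·(2/7) + 1·(-1) + 8·(1) + (-7)·(1) + (-4)·(-2/7) = 22/7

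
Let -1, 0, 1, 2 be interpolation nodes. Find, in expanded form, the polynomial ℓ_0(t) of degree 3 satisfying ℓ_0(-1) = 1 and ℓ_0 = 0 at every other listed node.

ℓ_0(t) = -(1/6)t^3 + (1/2)t^2 - (1/3)t

ℓ_0(t) = t(t - 1)(t - 2) / [(-1)·(-2)·(-3)]
       = (t^3 - 3t^2 + 2t) / (-6)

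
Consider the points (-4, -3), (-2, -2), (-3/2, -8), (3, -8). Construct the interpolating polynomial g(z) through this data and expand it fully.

g(z) = (37/35)z^3 + (41/14)z^2 - (807/70)z - 991/35

Build the Lagrange basis polynomials:
L_0(z) = (z + 2)(z + 3/2)(z - 3) / [-35] = -(1/35)z^3 - (1/70)z^2 + (3/14)z + 9/35
L_1(z) = (z + 4)(z + 3/2)(z - 3) / [5] = (1/5)z^3 + (1/2)z^2 - (21/10)z - 18/5
L_2(z) = (z + 4)(z + 2)(z - 3) / [-45/8] = -(8/45)z^3 - (8/15)z^2 + (16/9)z + 64/15
L_3(z) = (z + 4)(z + 2)(z + 3/2) / [315/2] = (2/315)z^3 + (1/21)z^2 + (34/315)z + 8/105
g(z) = (-3)·L_0 + (-2)·L_1 + (-8)·L_2 + (-8)·L_3
  (-3)·L_0(z) = (3/35)z^3 + (3/70)z^2 - (9/14)z - 27/35
  (-2)·L_1(z) = -(2/5)z^3 - z^2 + (21/5)z + 36/5
  (-8)·L_2(z) = (64/45)z^3 + (64/15)z^2 - (128/9)z - 512/15
  (-8)·L_3(z) = -(16/315)z^3 - (8/21)z^2 - (272/315)z - 64/105
Adding term by term: (37/35)z^3 + (41/14)z^2 - (807/70)z - 991/35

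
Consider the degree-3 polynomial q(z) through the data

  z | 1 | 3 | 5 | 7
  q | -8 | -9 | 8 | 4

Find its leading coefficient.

The leading coefficient equals the top divided difference q[1,3,5,7].
q[1,3] = (-9 - (-8)) / (3 - 1) = -1/2
q[3,5] = (8 - (-9)) / (5 - 3) = 17/2
q[5,7] = (4 - 8) / (7 - 5) = -2
q[1,3,5] = (17/2 - (-1/2)) / (5 - 1) = 9/4
q[3,5,7] = (-2 - 17/2) / (7 - 3) = -21/8
q[1,3,5,7] = (-21/8 - 9/4) / (7 - 1) = -13/16

-13/16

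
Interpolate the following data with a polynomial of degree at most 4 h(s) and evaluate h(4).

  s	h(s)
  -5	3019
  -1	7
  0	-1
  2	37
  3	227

787

L_0(4) = (5)·(4)·(2)·(1)/[(-4)·(-5)·(-7)·(-8)] = 1/28
L_1(4) = (9)·(4)·(2)·(1)/[(4)·(-1)·(-3)·(-4)] = -3/2
L_2(4) = (9)·(5)·(2)·(1)/[(5)·(1)·(-2)·(-3)] = 3
L_3(4) = (9)·(5)·(4)·(1)/[(7)·(3)·(2)·(-1)] = -30/7
L_4(4) = (9)·(5)·(4)·(2)/[(8)·(4)·(3)·(1)] = 15/4
Sum: 3019·(1/28) + 7·(-3/2) + (-1)·(3) + 37·(-30/7) + 227·(15/4) = 787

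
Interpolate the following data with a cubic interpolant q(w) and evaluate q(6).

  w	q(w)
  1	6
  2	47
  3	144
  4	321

1011

Using Newton's divided-difference form:
q[1,2] = (47 - 6) / (2 - 1) = 41
q[2,3] = (144 - 47) / (3 - 2) = 97
q[3,4] = (321 - 144) / (4 - 3) = 177
q[1,2,3] = (97 - 41) / (3 - 1) = 28
q[2,3,4] = (177 - 97) / (4 - 2) = 40
q[1,2,3,4] = (40 - 28) / (4 - 1) = 4
q(6) = 6 + 41·(5) + 28·(5)·(4) + 4·(5)·(4)·(3) = 1011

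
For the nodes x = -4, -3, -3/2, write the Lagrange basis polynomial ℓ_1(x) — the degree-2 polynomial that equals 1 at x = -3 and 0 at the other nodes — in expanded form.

ℓ_1(x) = -(2/3)x^2 - (11/3)x - 4

ℓ_1(x) = (x + 4)(x + 3/2) / [(1)·(-3/2)]
       = (x^2 + (11/2)x + 6) / (-3/2)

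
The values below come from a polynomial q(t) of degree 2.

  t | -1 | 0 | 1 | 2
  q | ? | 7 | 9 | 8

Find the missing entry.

2

The 3 known values determine q uniquely (degree ≤ 2).
L_0(-1) = (-2)·(-3)/[(-1)·(-2)] = 3
L_1(-1) = (-1)·(-3)/[(1)·(-1)] = -3
L_2(-1) = (-1)·(-2)/[(2)·(1)] = 1
Sum: 7·(3) + 9·(-3) + 8·(1) = 2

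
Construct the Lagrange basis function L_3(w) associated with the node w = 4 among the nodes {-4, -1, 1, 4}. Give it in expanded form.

L_3(w) = (w + 4)(w + 1)(w - 1) / [(8)·(5)·(3)]
       = (w^3 + 4w^2 - w - 4) / (120)

L_3(w) = (1/120)w^3 + (1/30)w^2 - (1/120)w - 1/30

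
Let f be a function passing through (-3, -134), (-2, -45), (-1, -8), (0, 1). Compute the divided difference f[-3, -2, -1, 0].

f[-3,-2] = (-45 - (-134)) / (-2 - (-3)) = 89
f[-2,-1] = (-8 - (-45)) / (-1 - (-2)) = 37
f[-1,0] = (1 - (-8)) / (0 - (-1)) = 9
f[-3,-2,-1] = (37 - 89) / (-1 - (-3)) = -26
f[-2,-1,0] = (9 - 37) / (0 - (-2)) = -14
f[-3,-2,-1,0] = (-14 - (-26)) / (0 - (-3)) = 4

4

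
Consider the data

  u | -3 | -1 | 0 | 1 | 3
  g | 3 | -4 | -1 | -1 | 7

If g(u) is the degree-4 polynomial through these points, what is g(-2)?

Using Newton's divided-difference form:
g[-3,-1] = (-4 - 3) / (-1 - (-3)) = -7/2
g[-1,0] = (-1 - (-4)) / (0 - (-1)) = 3
g[0,1] = (-1 - (-1)) / (1 - 0) = 0
g[1,3] = (7 - (-1)) / (3 - 1) = 4
g[-3,-1,0] = (3 - (-7/2)) / (0 - (-3)) = 13/6
g[-1,0,1] = (0 - 3) / (1 - (-1)) = -3/2
g[0,1,3] = (4 - 0) / (3 - 0) = 4/3
g[-3,-1,0,1] = (-3/2 - 13/6) / (1 - (-3)) = -11/12
g[-1,0,1,3] = (4/3 - (-3/2)) / (3 - (-1)) = 17/24
g[-3,-1,0,1,3] = (17/24 - (-11/12)) / (3 - (-3)) = 13/48
g(-2) = 3 + (-7/2)·(1) + (13/6)·(1)·(-1) + (-11/12)·(1)·(-1)·(-2) + (13/48)·(1)·(-1)·(-2)·(-3) = -49/8

-49/8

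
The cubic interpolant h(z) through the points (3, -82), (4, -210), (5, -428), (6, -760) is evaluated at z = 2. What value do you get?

Evaluate each Lagrange basis at z = 2:
L_0(2) = (-2)·(-3)·(-4)/[(-1)·(-2)·(-3)] = 4
L_1(2) = (-1)·(-3)·(-4)/[(1)·(-1)·(-2)] = -6
L_2(2) = (-1)·(-2)·(-4)/[(2)·(1)·(-1)] = 4
L_3(2) = (-1)·(-2)·(-3)/[(3)·(2)·(1)] = -1
Sum: (-82)·(4) + (-210)·(-6) + (-428)·(4) + (-760)·(-1) = -20

-20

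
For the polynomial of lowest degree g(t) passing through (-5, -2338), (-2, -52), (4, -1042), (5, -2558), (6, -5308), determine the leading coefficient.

-4

The leading coefficient equals the top divided difference g[-5,-2,4,5,6].
g[-5,-2] = (-52 - (-2338)) / (-2 - (-5)) = 762
g[-2,4] = (-1042 - (-52)) / (4 - (-2)) = -165
g[4,5] = (-2558 - (-1042)) / (5 - 4) = -1516
g[5,6] = (-5308 - (-2558)) / (6 - 5) = -2750
g[-5,-2,4] = (-165 - 762) / (4 - (-5)) = -103
g[-2,4,5] = (-1516 - (-165)) / (5 - (-2)) = -193
g[4,5,6] = (-2750 - (-1516)) / (6 - 4) = -617
g[-5,-2,4,5] = (-193 - (-103)) / (5 - (-5)) = -9
g[-2,4,5,6] = (-617 - (-193)) / (6 - (-2)) = -53
g[-5,-2,4,5,6] = (-53 - (-9)) / (6 - (-5)) = -4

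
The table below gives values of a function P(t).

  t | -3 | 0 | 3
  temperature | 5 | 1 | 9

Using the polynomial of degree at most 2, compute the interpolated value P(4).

43/3

Evaluate each Lagrange basis at t = 4:
L_0(4) = (4)·(1)/[(-3)·(-6)] = 2/9
L_1(4) = (7)·(1)/[(3)·(-3)] = -7/9
L_2(4) = (7)·(4)/[(6)·(3)] = 14/9
Sum: 5·(2/9) + 1·(-7/9) + 9·(14/9) = 43/3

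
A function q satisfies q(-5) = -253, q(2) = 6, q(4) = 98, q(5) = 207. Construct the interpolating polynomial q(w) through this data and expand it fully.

q(w) = 2w^3 - w^2 - 4w + 2

Build the Lagrange basis polynomials:
L_0(w) = (w - 2)(w - 4)(w - 5) / [-630] = -(1/630)w^3 + (11/630)w^2 - (19/315)w + 4/63
L_1(w) = (w + 5)(w - 4)(w - 5) / [42] = (1/42)w^3 - (2/21)w^2 - (25/42)w + 50/21
L_2(w) = (w + 5)(w - 2)(w - 5) / [-18] = -(1/18)w^3 + (1/9)w^2 + (25/18)w - 25/9
L_3(w) = (w + 5)(w - 2)(w - 4) / [30] = (1/30)w^3 - (1/30)w^2 - (11/15)w + 4/3
q(w) = (-253)·L_0 + 6·L_1 + 98·L_2 + 207·L_3
  (-253)·L_0(w) = (253/630)w^3 - (2783/630)w^2 + (4807/315)w - 1012/63
  6·L_1(w) = (1/7)w^3 - (4/7)w^2 - (25/7)w + 100/7
  98·L_2(w) = -(49/9)w^3 + (98/9)w^2 + (1225/9)w - 2450/9
  207·L_3(w) = (69/10)w^3 - (69/10)w^2 - (759/5)w + 276
Adding term by term: 2w^3 - w^2 - 4w + 2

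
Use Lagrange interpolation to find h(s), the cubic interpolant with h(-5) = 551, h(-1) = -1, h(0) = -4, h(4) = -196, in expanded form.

Build the Lagrange basis polynomials:
L_0(s) = (s + 1)s(s - 4) / [-180] = -(1/180)s^3 + (1/60)s^2 + (1/45)s
L_1(s) = (s + 5)s(s - 4) / [20] = (1/20)s^3 + (1/20)s^2 - s
L_2(s) = (s + 5)(s + 1)(s - 4) / [-20] = -(1/20)s^3 - (1/10)s^2 + (19/20)s + 1
L_3(s) = (s + 5)(s + 1)s / [180] = (1/180)s^3 + (1/30)s^2 + (1/36)s
h(s) = 551·L_0 + (-1)·L_1 + (-4)·L_2 + (-196)·L_3
  551·L_0(s) = -(551/180)s^3 + (551/60)s^2 + (551/45)s
  (-1)·L_1(s) = -(1/20)s^3 - (1/20)s^2 + s
  (-4)·L_2(s) = (1/5)s^3 + (2/5)s^2 - (19/5)s - 4
  (-196)·L_3(s) = -(49/45)s^3 - (98/15)s^2 - (49/9)s
Adding term by term: -4s^3 + 3s^2 + 4s - 4

h(s) = -4s^3 + 3s^2 + 4s - 4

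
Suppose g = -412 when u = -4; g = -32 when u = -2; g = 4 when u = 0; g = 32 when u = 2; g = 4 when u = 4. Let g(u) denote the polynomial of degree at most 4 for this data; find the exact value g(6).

-512

Using Newton's divided-difference form:
g[-4,-2] = (-32 - (-412)) / (-2 - (-4)) = 190
g[-2,0] = (4 - (-32)) / (0 - (-2)) = 18
g[0,2] = (32 - 4) / (2 - 0) = 14
g[2,4] = (4 - 32) / (4 - 2) = -14
g[-4,-2,0] = (18 - 190) / (0 - (-4)) = -43
g[-2,0,2] = (14 - 18) / (2 - (-2)) = -1
g[0,2,4] = (-14 - 14) / (4 - 0) = -7
g[-4,-2,0,2] = (-1 - (-43)) / (2 - (-4)) = 7
g[-2,0,2,4] = (-7 - (-1)) / (4 - (-2)) = -1
g[-4,-2,0,2,4] = (-1 - 7) / (4 - (-4)) = -1
g(6) = -412 + 190·(10) + (-43)·(10)·(8) + 7·(10)·(8)·(6) + (-1)·(10)·(8)·(6)·(4) = -512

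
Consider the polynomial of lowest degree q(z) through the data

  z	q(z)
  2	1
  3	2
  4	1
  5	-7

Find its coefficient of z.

-47/3

L_0(z) = (z - 3)(z - 4)(z - 5) / [-6] = -(1/6)z^3 + 2z^2 - (47/6)z + 10
L_1(z) = (z - 2)(z - 4)(z - 5) / [2] = (1/2)z^3 - (11/2)z^2 + 19z - 20
L_2(z) = (z - 2)(z - 3)(z - 5) / [-2] = -(1/2)z^3 + 5z^2 - (31/2)z + 15
L_3(z) = (z - 2)(z - 3)(z - 4) / [6] = (1/6)z^3 - (3/2)z^2 + (13/3)z - 4
q(z) = 1·L_0 + 2·L_1 + 1·L_2 + (-7)·L_3
Only the coefficient of z is needed; take it from each L_i and combine:
1·(-47/6) + 2·(19) + 1·(-31/2) + (-7)·(13/3) = -47/3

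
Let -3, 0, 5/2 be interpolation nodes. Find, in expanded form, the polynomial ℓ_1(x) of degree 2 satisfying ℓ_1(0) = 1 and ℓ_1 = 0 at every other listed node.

ℓ_1(x) = (x + 3)(x - 5/2) / [(3)·(-5/2)]
       = (x^2 + (1/2)x - 15/2) / (-15/2)

ℓ_1(x) = -(2/15)x^2 - (1/15)x + 1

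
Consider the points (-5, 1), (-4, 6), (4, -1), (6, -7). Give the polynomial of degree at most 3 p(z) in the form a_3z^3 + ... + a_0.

p(z) = (317/7920)z^3 - (239/528)z^2 - (6001/3960)z + 643/66

Build the Lagrange basis polynomials:
L_0(z) = (z + 4)(z - 4)(z - 6) / [-99] = -(1/99)z^3 + (2/33)z^2 + (16/99)z - 32/33
L_1(z) = (z + 5)(z - 4)(z - 6) / [80] = (1/80)z^3 - (1/16)z^2 - (13/40)z + 3/2
L_2(z) = (z + 5)(z + 4)(z - 6) / [-144] = -(1/144)z^3 - (1/48)z^2 + (17/72)z + 5/6
L_3(z) = (z + 5)(z + 4)(z - 4) / [220] = (1/220)z^3 + (1/44)z^2 - (4/55)z - 4/11
p(z) = 1·L_0 + 6·L_1 + (-1)·L_2 + (-7)·L_3
  1·L_0(z) = -(1/99)z^3 + (2/33)z^2 + (16/99)z - 32/33
  6·L_1(z) = (3/40)z^3 - (3/8)z^2 - (39/20)z + 9
  (-1)·L_2(z) = (1/144)z^3 + (1/48)z^2 - (17/72)z - 5/6
  (-7)·L_3(z) = -(7/220)z^3 - (7/44)z^2 + (28/55)z + 28/11
Adding term by term: (317/7920)z^3 - (239/528)z^2 - (6001/3960)z + 643/66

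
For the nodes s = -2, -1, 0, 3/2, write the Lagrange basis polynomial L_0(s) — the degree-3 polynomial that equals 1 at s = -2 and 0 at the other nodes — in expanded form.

L_0(s) = (s + 1)s(s - 3/2) / [(-1)·(-2)·(-7/2)]
       = (s^3 - (1/2)s^2 - (3/2)s) / (-7)

L_0(s) = -(1/7)s^3 + (1/14)s^2 + (3/14)s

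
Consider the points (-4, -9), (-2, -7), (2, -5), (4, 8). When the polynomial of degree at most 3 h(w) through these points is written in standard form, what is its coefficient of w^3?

L_0(w) = (w + 2)(w - 2)(w - 4) / [-96] = -(1/96)w^3 + (1/24)w^2 + (1/24)w - 1/6
L_1(w) = (w + 4)(w - 2)(w - 4) / [48] = (1/48)w^3 - (1/24)w^2 - (1/3)w + 2/3
L_2(w) = (w + 4)(w + 2)(w - 4) / [-48] = -(1/48)w^3 - (1/24)w^2 + (1/3)w + 2/3
L_3(w) = (w + 4)(w + 2)(w - 2) / [96] = (1/96)w^3 + (1/24)w^2 - (1/24)w - 1/6
h(w) = (-9)·L_0 + (-7)·L_1 + (-5)·L_2 + 8·L_3
Only the coefficient of w^3 is needed; take it from each L_i and combine:
(-9)·(-1/96) + (-7)·(1/48) + (-5)·(-1/48) + 8·(1/96) = 13/96

13/96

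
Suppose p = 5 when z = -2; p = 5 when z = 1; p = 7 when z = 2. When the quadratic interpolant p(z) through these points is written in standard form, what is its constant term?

4

L_0(z) = (z - 1)(z - 2) / [12] = (1/12)z^2 - (1/4)z + 1/6
L_1(z) = (z + 2)(z - 2) / [-3] = -(1/3)z^2 + 4/3
L_2(z) = (z + 2)(z - 1) / [4] = (1/4)z^2 + (1/4)z - 1/2
p(z) = 5·L_0 + 5·L_1 + 7·L_2
Only the constant term is needed; take it from each L_i and combine:
5·(1/6) + 5·(4/3) + 7·(-1/2) = 4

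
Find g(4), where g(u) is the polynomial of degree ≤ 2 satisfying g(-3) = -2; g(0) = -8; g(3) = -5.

-2

Using Newton's divided-difference form:
g[-3,0] = (-8 - (-2)) / (0 - (-3)) = -2
g[0,3] = (-5 - (-8)) / (3 - 0) = 1
g[-3,0,3] = (1 - (-2)) / (3 - (-3)) = 1/2
g(4) = -2 + (-2)·(7) + (1/2)·(7)·(4) = -2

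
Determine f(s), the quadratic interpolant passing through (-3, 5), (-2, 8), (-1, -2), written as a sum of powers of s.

f(s) = -(13/2)s^2 - (59/2)s - 25

Build the Lagrange basis polynomials:
L_0(s) = (s + 2)(s + 1) / [2] = (1/2)s^2 + (3/2)s + 1
L_1(s) = (s + 3)(s + 1) / [-1] = -s^2 - 4s - 3
L_2(s) = (s + 3)(s + 2) / [2] = (1/2)s^2 + (5/2)s + 3
f(s) = 5·L_0 + 8·L_1 + (-2)·L_2
  5·L_0(s) = (5/2)s^2 + (15/2)s + 5
  8·L_1(s) = -8s^2 - 32s - 24
  (-2)·L_2(s) = -s^2 - 5s - 6
Adding term by term: -(13/2)s^2 - (59/2)s - 25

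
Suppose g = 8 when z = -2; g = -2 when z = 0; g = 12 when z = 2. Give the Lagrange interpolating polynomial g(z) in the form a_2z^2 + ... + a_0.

g(z) = 3z^2 + z - 2

Build the Lagrange basis polynomials:
L_0(z) = z(z - 2) / [8] = (1/8)z^2 - (1/4)z
L_1(z) = (z + 2)(z - 2) / [-4] = -(1/4)z^2 + 1
L_2(z) = (z + 2)z / [8] = (1/8)z^2 + (1/4)z
g(z) = 8·L_0 + (-2)·L_1 + 12·L_2
  8·L_0(z) = z^2 - 2z
  (-2)·L_1(z) = (1/2)z^2 - 2
  12·L_2(z) = (3/2)z^2 + 3z
Adding term by term: 3z^2 + z - 2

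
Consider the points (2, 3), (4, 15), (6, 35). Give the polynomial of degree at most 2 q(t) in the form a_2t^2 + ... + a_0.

q(t) = t^2 - 1

Build the Lagrange basis polynomials:
L_0(t) = (t - 4)(t - 6) / [8] = (1/8)t^2 - (5/4)t + 3
L_1(t) = (t - 2)(t - 6) / [-4] = -(1/4)t^2 + 2t - 3
L_2(t) = (t - 2)(t - 4) / [8] = (1/8)t^2 - (3/4)t + 1
q(t) = 3·L_0 + 15·L_1 + 35·L_2
  3·L_0(t) = (3/8)t^2 - (15/4)t + 9
  15·L_1(t) = -(15/4)t^2 + 30t - 45
  35·L_2(t) = (35/8)t^2 - (105/4)t + 35
Adding term by term: t^2 - 1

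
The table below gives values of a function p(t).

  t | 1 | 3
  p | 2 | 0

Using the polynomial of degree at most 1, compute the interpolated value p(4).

-1

Evaluate each Lagrange basis at t = 4:
L_0(4) = (1)/[(-2)] = -1/2
L_1(4) = (3)/[(2)] = 3/2
Sum: 2·(-1/2) + 0 = -1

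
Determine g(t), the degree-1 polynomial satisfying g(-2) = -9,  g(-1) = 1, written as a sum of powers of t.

Build the Lagrange basis polynomials:
L_0(t) = (t + 1) / [-1] = -t - 1
L_1(t) = (t + 2) / [1] = t + 2
g(t) = (-9)·L_0 + 1·L_1
  (-9)·L_0(t) = 9t + 9
  1·L_1(t) = t + 2
Adding term by term: 10t + 11

g(t) = 10t + 11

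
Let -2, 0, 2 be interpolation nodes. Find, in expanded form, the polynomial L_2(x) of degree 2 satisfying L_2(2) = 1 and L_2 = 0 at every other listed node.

L_2(x) = (x + 2)x / [(4)·(2)]
       = (x^2 + 2x) / (8)

L_2(x) = (1/8)x^2 + (1/4)x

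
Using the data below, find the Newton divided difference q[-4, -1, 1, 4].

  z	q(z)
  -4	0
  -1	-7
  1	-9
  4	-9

-1/120

q[-4,-1] = (-7 - 0) / (-1 - (-4)) = -7/3
q[-1,1] = (-9 - (-7)) / (1 - (-1)) = -1
q[1,4] = (-9 - (-9)) / (4 - 1) = 0
q[-4,-1,1] = (-1 - (-7/3)) / (1 - (-4)) = 4/15
q[-1,1,4] = (0 - (-1)) / (4 - (-1)) = 1/5
q[-4,-1,1,4] = (1/5 - 4/15) / (4 - (-4)) = -1/120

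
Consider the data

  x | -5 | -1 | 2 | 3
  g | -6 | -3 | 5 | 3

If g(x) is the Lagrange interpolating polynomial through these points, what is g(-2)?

Evaluate each Lagrange basis at x = -2:
L_0(-2) = (-1)·(-4)·(-5)/[(-4)·(-7)·(-8)] = 5/56
L_1(-2) = (3)·(-4)·(-5)/[(4)·(-3)·(-4)] = 5/4
L_2(-2) = (3)·(-1)·(-5)/[(7)·(3)·(-1)] = -5/7
L_3(-2) = (3)·(-1)·(-4)/[(8)·(4)·(1)] = 3/8
Sum: (-6)·(5/56) + (-3)·(5/4) + 5·(-5/7) + 3·(3/8) = -377/56

-377/56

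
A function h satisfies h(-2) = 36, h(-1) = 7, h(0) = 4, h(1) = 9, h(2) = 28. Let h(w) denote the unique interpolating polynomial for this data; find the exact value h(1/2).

L_0(1/2) = (3/2)·(1/2)·(-1/2)·(-3/2)/[(-1)·(-2)·(-3)·(-4)] = 3/128
L_1(1/2) = (5/2)·(1/2)·(-1/2)·(-3/2)/[(1)·(-1)·(-2)·(-3)] = -5/32
L_2(1/2) = (5/2)·(3/2)·(-1/2)·(-3/2)/[(2)·(1)·(-1)·(-2)] = 45/64
L_3(1/2) = (5/2)·(3/2)·(1/2)·(-3/2)/[(3)·(2)·(1)·(-1)] = 15/32
L_4(1/2) = (5/2)·(3/2)·(1/2)·(-1/2)/[(4)·(3)·(2)·(1)] = -5/128
Sum: 36·(3/128) + 7·(-5/32) + 4·(45/64) + 9·(15/32) + 28·(-5/128) = 91/16

91/16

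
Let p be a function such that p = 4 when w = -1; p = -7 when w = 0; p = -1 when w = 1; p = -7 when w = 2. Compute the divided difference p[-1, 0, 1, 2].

-29/6

p[-1,0] = (-7 - 4) / (0 - (-1)) = -11
p[0,1] = (-1 - (-7)) / (1 - 0) = 6
p[1,2] = (-7 - (-1)) / (2 - 1) = -6
p[-1,0,1] = (6 - (-11)) / (1 - (-1)) = 17/2
p[0,1,2] = (-6 - 6) / (2 - 0) = -6
p[-1,0,1,2] = (-6 - 17/2) / (2 - (-1)) = -29/6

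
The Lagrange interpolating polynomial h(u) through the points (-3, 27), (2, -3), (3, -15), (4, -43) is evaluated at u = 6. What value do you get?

L_0(6) = (4)·(3)·(2)/[(-5)·(-6)·(-7)] = -4/35
L_1(6) = (9)·(3)·(2)/[(5)·(-1)·(-2)] = 27/5
L_2(6) = (9)·(4)·(2)/[(6)·(1)·(-1)] = -12
L_3(6) = (9)·(4)·(3)/[(7)·(2)·(1)] = 54/7
Sum: 27·(-4/35) + (-3)·(27/5) + (-15)·(-12) + (-43)·(54/7) = -171

-171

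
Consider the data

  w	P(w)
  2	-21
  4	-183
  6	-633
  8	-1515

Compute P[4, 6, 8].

P[4,6] = (-633 - (-183)) / (6 - 4) = -225
P[6,8] = (-1515 - (-633)) / (8 - 6) = -441
P[4,6,8] = (-441 - (-225)) / (8 - 4) = -54

-54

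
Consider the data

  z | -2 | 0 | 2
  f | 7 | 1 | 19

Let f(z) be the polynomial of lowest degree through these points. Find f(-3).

19

Using Newton's divided-difference form:
f[-2,0] = (1 - 7) / (0 - (-2)) = -3
f[0,2] = (19 - 1) / (2 - 0) = 9
f[-2,0,2] = (9 - (-3)) / (2 - (-2)) = 3
f(-3) = 7 + (-3)·(-1) + 3·(-1)·(-3) = 19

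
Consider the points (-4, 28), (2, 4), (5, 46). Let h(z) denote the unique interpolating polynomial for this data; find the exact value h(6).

L_0(6) = (4)·(1)/[(-6)·(-9)] = 2/27
L_1(6) = (10)·(1)/[(6)·(-3)] = -5/9
L_2(6) = (10)·(4)/[(9)·(3)] = 40/27
Sum: 28·(2/27) + 4·(-5/9) + 46·(40/27) = 68

68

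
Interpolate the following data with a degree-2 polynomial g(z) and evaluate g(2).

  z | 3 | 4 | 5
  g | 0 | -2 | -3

L_0(2) = (-2)·(-3)/[(-1)·(-2)] = 3
L_1(2) = (-1)·(-3)/[(1)·(-1)] = -3
L_2(2) = (-1)·(-2)/[(2)·(1)] = 1
Sum: 0 + (-2)·(-3) + (-3)·(1) = 3

3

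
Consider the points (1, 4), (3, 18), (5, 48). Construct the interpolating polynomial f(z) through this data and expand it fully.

Build the Lagrange basis polynomials:
L_0(z) = (z - 3)(z - 5) / [8] = (1/8)z^2 - z + 15/8
L_1(z) = (z - 1)(z - 5) / [-4] = -(1/4)z^2 + (3/2)z - 5/4
L_2(z) = (z - 1)(z - 3) / [8] = (1/8)z^2 - (1/2)z + 3/8
f(z) = 4·L_0 + 18·L_1 + 48·L_2
  4·L_0(z) = (1/2)z^2 - 4z + 15/2
  18·L_1(z) = -(9/2)z^2 + 27z - 45/2
  48·L_2(z) = 6z^2 - 24z + 18
Adding term by term: 2z^2 - z + 3

f(z) = 2z^2 - z + 3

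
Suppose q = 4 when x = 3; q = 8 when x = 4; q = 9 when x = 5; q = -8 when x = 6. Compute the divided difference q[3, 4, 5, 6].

q[3,4] = (8 - 4) / (4 - 3) = 4
q[4,5] = (9 - 8) / (5 - 4) = 1
q[5,6] = (-8 - 9) / (6 - 5) = -17
q[3,4,5] = (1 - 4) / (5 - 3) = -3/2
q[4,5,6] = (-17 - 1) / (6 - 4) = -9
q[3,4,5,6] = (-9 - (-3/2)) / (6 - 3) = -5/2

-5/2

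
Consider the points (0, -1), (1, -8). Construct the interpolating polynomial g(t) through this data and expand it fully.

Build the Lagrange basis polynomials:
L_0(t) = (t - 1) / [-1] = -t + 1
L_1(t) = t / [1] = t
g(t) = (-1)·L_0 + (-8)·L_1
  (-1)·L_0(t) = t - 1
  (-8)·L_1(t) = -8t
Adding term by term: -7t - 1

g(t) = -7t - 1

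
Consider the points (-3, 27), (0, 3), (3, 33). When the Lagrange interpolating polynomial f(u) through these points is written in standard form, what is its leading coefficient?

The leading coefficient equals the top divided difference f[-3,0,3].
f[-3,0] = (3 - 27) / (0 - (-3)) = -8
f[0,3] = (33 - 3) / (3 - 0) = 10
f[-3,0,3] = (10 - (-8)) / (3 - (-3)) = 3

3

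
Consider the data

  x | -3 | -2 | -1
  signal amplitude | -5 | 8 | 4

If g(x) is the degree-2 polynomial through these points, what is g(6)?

-500

L_0(6) = (8)·(7)/[(-1)·(-2)] = 28
L_1(6) = (9)·(7)/[(1)·(-1)] = -63
L_2(6) = (9)·(8)/[(2)·(1)] = 36
Sum: (-5)·(28) + 8·(-63) + 4·(36) = -500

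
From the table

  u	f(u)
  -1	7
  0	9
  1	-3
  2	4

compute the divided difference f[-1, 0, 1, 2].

11/2

f[-1,0] = (9 - 7) / (0 - (-1)) = 2
f[0,1] = (-3 - 9) / (1 - 0) = -12
f[1,2] = (4 - (-3)) / (2 - 1) = 7
f[-1,0,1] = (-12 - 2) / (1 - (-1)) = -7
f[0,1,2] = (7 - (-12)) / (2 - 0) = 19/2
f[-1,0,1,2] = (19/2 - (-7)) / (2 - (-1)) = 11/2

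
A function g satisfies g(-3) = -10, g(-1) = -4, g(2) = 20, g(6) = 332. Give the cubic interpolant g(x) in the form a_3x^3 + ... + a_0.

Build the Lagrange basis polynomials:
L_0(x) = (x + 1)(x - 2)(x - 6) / [-90] = -(1/90)x^3 + (7/90)x^2 - (2/45)x - 2/15
L_1(x) = (x + 3)(x - 2)(x - 6) / [42] = (1/42)x^3 - (5/42)x^2 - (2/7)x + 6/7
L_2(x) = (x + 3)(x + 1)(x - 6) / [-60] = -(1/60)x^3 + (1/30)x^2 + (7/20)x + 3/10
L_3(x) = (x + 3)(x + 1)(x - 2) / [252] = (1/252)x^3 + (1/126)x^2 - (5/252)x - 1/42
g(x) = (-10)·L_0 + (-4)·L_1 + 20·L_2 + 332·L_3
  (-10)·L_0(x) = (1/9)x^3 - (7/9)x^2 + (4/9)x + 4/3
  (-4)·L_1(x) = -(2/21)x^3 + (10/21)x^2 + (8/7)x - 24/7
  20·L_2(x) = -(1/3)x^3 + (2/3)x^2 + 7x + 6
  332·L_3(x) = (83/63)x^3 + (166/63)x^2 - (415/63)x - 166/21
Adding term by term: x^3 + 3x^2 + 2x - 4

g(x) = x^3 + 3x^2 + 2x - 4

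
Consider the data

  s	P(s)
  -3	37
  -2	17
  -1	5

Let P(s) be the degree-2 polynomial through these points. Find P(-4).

L_0(-4) = (-2)·(-3)/[(-1)·(-2)] = 3
L_1(-4) = (-1)·(-3)/[(1)·(-1)] = -3
L_2(-4) = (-1)·(-2)/[(2)·(1)] = 1
Sum: 37·(3) + 17·(-3) + 5·(1) = 65

65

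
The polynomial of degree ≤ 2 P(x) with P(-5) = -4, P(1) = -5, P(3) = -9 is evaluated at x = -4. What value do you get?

Evaluate each Lagrange basis at x = -4:
L_0(-4) = (-5)·(-7)/[(-6)·(-8)] = 35/48
L_1(-4) = (1)·(-7)/[(6)·(-2)] = 7/12
L_2(-4) = (1)·(-5)/[(8)·(2)] = -5/16
Sum: (-4)·(35/48) + (-5)·(7/12) + (-9)·(-5/16) = -145/48

-145/48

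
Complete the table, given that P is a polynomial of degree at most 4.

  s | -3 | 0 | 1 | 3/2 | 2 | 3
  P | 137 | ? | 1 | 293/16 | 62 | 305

The 5 known values determine P uniquely (degree ≤ 4).
Evaluate each Lagrange basis at s = 0:
L_0(0) = (-1)·(-3/2)·(-2)·(-3)/[(-4)·(-9/2)·(-5)·(-6)] = 1/60
L_1(0) = (3)·(-3/2)·(-2)·(-3)/[(4)·(-1/2)·(-1)·(-2)] = 27/4
L_2(0) = (3)·(-1)·(-2)·(-3)/[(9/2)·(1/2)·(-1/2)·(-3/2)] = -32/3
L_3(0) = (3)·(-1)·(-3/2)·(-3)/[(5)·(1)·(1/2)·(-1)] = 27/5
L_4(0) = (3)·(-1)·(-3/2)·(-2)/[(6)·(2)·(3/2)·(1)] = -1/2
Sum: 137·(1/60) + 1·(27/4) + 293/16·(-32/3) + 62·(27/5) + 305·(-1/2) = -4

-4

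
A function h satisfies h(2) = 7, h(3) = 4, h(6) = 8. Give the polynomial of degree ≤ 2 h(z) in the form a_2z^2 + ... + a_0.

h(z) = (13/12)z^2 - (101/12)z + 39/2

L_0(z) = (z - 3)(z - 6) / [4] = (1/4)z^2 - (9/4)z + 9/2
L_1(z) = (z - 2)(z - 6) / [-3] = -(1/3)z^2 + (8/3)z - 4
L_2(z) = (z - 2)(z - 3) / [12] = (1/12)z^2 - (5/12)z + 1/2
h(z) = 7·L_0 + 4·L_1 + 8·L_2
  7·L_0(z) = (7/4)z^2 - (63/4)z + 63/2
  4·L_1(z) = -(4/3)z^2 + (32/3)z - 16
  8·L_2(z) = (2/3)z^2 - (10/3)z + 4
Adding term by term: (13/12)z^2 - (101/12)z + 39/2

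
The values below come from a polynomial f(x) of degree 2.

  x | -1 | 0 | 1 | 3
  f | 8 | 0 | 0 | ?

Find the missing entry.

The 3 known values determine f uniquely (degree ≤ 2).
Evaluate each Lagrange basis at x = 3:
L_0(3) = (3)·(2)/[(-1)·(-2)] = 3
L_1(3) = (4)·(2)/[(1)·(-1)] = -8
L_2(3) = (4)·(3)/[(2)·(1)] = 6
Sum: 8·(3) + 0 + 0 = 24

24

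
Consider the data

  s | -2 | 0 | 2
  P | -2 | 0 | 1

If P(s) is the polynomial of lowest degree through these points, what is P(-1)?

-7/8

L_0(-1) = (-1)·(-3)/[(-2)·(-4)] = 3/8
L_1(-1) = (1)·(-3)/[(2)·(-2)] = 3/4
L_2(-1) = (1)·(-1)/[(4)·(2)] = -1/8
Sum: (-2)·(3/8) + 0 + 1·(-1/8) = -7/8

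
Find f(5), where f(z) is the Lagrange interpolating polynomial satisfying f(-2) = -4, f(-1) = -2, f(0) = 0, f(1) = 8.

220

Evaluate each Lagrange basis at z = 5:
L_0(5) = (6)·(5)·(4)/[(-1)·(-2)·(-3)] = -20
L_1(5) = (7)·(5)·(4)/[(1)·(-1)·(-2)] = 70
L_2(5) = (7)·(6)·(4)/[(2)·(1)·(-1)] = -84
L_3(5) = (7)·(6)·(5)/[(3)·(2)·(1)] = 35
Sum: (-4)·(-20) + (-2)·(70) + 0 + 8·(35) = 220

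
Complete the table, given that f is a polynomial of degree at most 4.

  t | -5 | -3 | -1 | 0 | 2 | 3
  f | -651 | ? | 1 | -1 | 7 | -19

-73

The 5 known values determine f uniquely (degree ≤ 4).
L_0(-3) = (-2)·(-3)·(-5)·(-6)/[(-4)·(-5)·(-7)·(-8)] = 9/56
L_1(-3) = (2)·(-3)·(-5)·(-6)/[(4)·(-1)·(-3)·(-4)] = 15/4
L_2(-3) = (2)·(-2)·(-5)·(-6)/[(5)·(1)·(-2)·(-3)] = -4
L_3(-3) = (2)·(-2)·(-3)·(-6)/[(7)·(3)·(2)·(-1)] = 12/7
L_4(-3) = (2)·(-2)·(-3)·(-5)/[(8)·(4)·(3)·(1)] = -5/8
Sum: (-651)·(9/56) + 1·(15/4) + (-1)·(-4) + 7·(12/7) + (-19)·(-5/8) = -73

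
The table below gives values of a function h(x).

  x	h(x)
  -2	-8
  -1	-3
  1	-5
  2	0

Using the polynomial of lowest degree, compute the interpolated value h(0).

-4

Using Newton's divided-difference form:
h[-2,-1] = (-3 - (-8)) / (-1 - (-2)) = 5
h[-1,1] = (-5 - (-3)) / (1 - (-1)) = -1
h[1,2] = (0 - (-5)) / (2 - 1) = 5
h[-2,-1,1] = (-1 - 5) / (1 - (-2)) = -2
h[-1,1,2] = (5 - (-1)) / (2 - (-1)) = 2
h[-2,-1,1,2] = (2 - (-2)) / (2 - (-2)) = 1
h(0) = -8 + 5·(2) + (-2)·(2)·(1) + 1·(2)·(1)·(-1) = -4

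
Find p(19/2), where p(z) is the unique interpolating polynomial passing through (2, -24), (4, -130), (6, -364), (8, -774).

-9807/8

Evaluate each Lagrange basis at z = 19/2:
L_0(19/2) = (11/2)·(7/2)·(3/2)/[(-2)·(-4)·(-6)] = -77/128
L_1(19/2) = (15/2)·(7/2)·(3/2)/[(2)·(-2)·(-4)] = 315/128
L_2(19/2) = (15/2)·(11/2)·(3/2)/[(4)·(2)·(-2)] = -495/128
L_3(19/2) = (15/2)·(11/2)·(7/2)/[(6)·(4)·(2)] = 385/128
Sum: (-24)·(-77/128) + (-130)·(315/128) + (-364)·(-495/128) + (-774)·(385/128) = -9807/8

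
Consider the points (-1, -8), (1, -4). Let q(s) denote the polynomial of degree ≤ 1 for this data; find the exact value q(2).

-2

L_0(2) = (1)/[(-2)] = -1/2
L_1(2) = (3)/[(2)] = 3/2
Sum: (-8)·(-1/2) + (-4)·(3/2) = -2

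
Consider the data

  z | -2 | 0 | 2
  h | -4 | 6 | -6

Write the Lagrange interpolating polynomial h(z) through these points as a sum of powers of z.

Build the Lagrange basis polynomials:
L_0(z) = z(z - 2) / [8] = (1/8)z^2 - (1/4)z
L_1(z) = (z + 2)(z - 2) / [-4] = -(1/4)z^2 + 1
L_2(z) = (z + 2)z / [8] = (1/8)z^2 + (1/4)z
h(z) = (-4)·L_0 + 6·L_1 + (-6)·L_2
  (-4)·L_0(z) = -(1/2)z^2 + z
  6·L_1(z) = -(3/2)z^2 + 6
  (-6)·L_2(z) = -(3/4)z^2 - (3/2)z
Adding term by term: -(11/4)z^2 - (1/2)z + 6

h(z) = -(11/4)z^2 - (1/2)z + 6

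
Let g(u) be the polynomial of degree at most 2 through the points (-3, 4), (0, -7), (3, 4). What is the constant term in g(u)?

-7

Build the Lagrange basis polynomials:
L_0(u) = u(u - 3) / [18] = (1/18)u^2 - (1/6)u
L_1(u) = (u + 3)(u - 3) / [-9] = -(1/9)u^2 + 1
L_2(u) = (u + 3)u / [18] = (1/18)u^2 + (1/6)u
g(u) = 4·L_0 + (-7)·L_1 + 4·L_2
Only the constant term is needed; take it from each L_i and combine:
4·(0) + (-7)·(1) + 4·(0) = -7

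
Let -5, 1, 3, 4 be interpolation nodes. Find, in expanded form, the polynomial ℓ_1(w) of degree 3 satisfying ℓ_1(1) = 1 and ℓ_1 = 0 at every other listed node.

ℓ_1(w) = (1/36)w^3 - (1/18)w^2 - (23/36)w + 5/3

ℓ_1(w) = (w + 5)(w - 3)(w - 4) / [(6)·(-2)·(-3)]
       = (w^3 - 2w^2 - 23w + 60) / (36)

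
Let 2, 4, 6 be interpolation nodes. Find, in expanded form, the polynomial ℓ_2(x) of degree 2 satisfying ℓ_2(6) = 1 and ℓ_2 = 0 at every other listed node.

ℓ_2(x) = (1/8)x^2 - (3/4)x + 1

ℓ_2(x) = (x - 2)(x - 4) / [(4)·(2)]
       = (x^2 - 6x + 8) / (8)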